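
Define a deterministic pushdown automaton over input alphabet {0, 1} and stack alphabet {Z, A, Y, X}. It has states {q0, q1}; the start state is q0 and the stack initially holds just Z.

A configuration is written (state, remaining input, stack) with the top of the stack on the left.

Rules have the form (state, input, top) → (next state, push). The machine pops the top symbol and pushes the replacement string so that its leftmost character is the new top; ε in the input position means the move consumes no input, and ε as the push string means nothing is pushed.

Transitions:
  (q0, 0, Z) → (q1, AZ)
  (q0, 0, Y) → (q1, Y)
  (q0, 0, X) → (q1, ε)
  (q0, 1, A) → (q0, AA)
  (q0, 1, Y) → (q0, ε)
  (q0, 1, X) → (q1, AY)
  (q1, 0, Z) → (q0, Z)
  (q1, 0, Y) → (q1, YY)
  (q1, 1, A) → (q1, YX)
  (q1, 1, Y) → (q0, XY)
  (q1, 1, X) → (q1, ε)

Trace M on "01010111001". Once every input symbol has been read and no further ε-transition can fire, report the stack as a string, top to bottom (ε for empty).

(q0, 01010111001, Z)
  read 0, top Z: go to q1, push AZ → (q1, 1010111001, AZ)
  read 1, top A: go to q1, push YX → (q1, 010111001, YXZ)
  read 0, top Y: go to q1, push YY → (q1, 10111001, YYXZ)
  read 1, top Y: go to q0, push XY → (q0, 0111001, XYYXZ)
  read 0, top X: go to q1, push ε → (q1, 111001, YYXZ)
  read 1, top Y: go to q0, push XY → (q0, 11001, XYYXZ)
  read 1, top X: go to q1, push AY → (q1, 1001, AYYYXZ)
  read 1, top A: go to q1, push YX → (q1, 001, YXYYYXZ)
  read 0, top Y: go to q1, push YY → (q1, 01, YYXYYYXZ)
  read 0, top Y: go to q1, push YY → (q1, 1, YYYXYYYXZ)
  read 1, top Y: go to q0, push XY → (q0, ε, XYYYXYYYXZ)
All input consumed in state q0 with stack XYYYXYYYXZ.

XYYYXYYYXZ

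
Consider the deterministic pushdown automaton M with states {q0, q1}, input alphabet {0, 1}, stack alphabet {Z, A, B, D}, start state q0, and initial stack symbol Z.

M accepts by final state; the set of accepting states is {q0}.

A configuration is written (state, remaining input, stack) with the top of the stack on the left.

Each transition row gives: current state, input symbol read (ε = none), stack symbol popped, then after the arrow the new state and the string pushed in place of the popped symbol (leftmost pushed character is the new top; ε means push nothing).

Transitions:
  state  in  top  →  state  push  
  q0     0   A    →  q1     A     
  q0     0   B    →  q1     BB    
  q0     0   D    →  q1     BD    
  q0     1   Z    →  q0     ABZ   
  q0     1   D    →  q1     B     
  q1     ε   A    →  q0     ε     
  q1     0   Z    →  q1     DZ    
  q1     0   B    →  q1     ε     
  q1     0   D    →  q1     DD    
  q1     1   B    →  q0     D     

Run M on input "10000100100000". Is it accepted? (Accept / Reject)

(q0, 10000100100000, Z)
  read 1, top Z: go to q0, push ABZ → (q0, 0000100100000, ABZ)
  read 0, top A: go to q1, push A → (q1, 000100100000, ABZ)
  ε-move, top A: go to q0, push ε → (q0, 000100100000, BZ)
  read 0, top B: go to q1, push BB → (q1, 00100100000, BBZ)
  read 0, top B: go to q1, push ε → (q1, 0100100000, BZ)
  read 0, top B: go to q1, push ε → (q1, 100100000, Z)
No transition applies at (q1, 100100000, Z); input not fully consumed.

Reject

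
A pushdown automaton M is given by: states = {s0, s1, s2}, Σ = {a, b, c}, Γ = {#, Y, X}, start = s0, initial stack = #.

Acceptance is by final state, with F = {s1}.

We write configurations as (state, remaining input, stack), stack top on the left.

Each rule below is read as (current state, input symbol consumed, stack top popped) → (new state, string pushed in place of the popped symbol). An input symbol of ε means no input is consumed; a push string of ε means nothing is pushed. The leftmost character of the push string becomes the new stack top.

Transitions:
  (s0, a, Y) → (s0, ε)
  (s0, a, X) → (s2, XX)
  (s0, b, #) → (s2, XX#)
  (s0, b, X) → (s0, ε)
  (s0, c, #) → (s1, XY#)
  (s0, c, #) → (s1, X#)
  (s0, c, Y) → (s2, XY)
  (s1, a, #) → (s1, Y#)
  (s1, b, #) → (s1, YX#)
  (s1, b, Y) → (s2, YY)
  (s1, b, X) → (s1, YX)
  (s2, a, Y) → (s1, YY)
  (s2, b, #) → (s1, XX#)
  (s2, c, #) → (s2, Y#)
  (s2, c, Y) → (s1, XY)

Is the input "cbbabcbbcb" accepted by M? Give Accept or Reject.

Accept

One accepting computation: (s0, cbbabcbbcb, #) ⊢ (s1, bbabcbbcb, XY#) ⊢ (s1, babcbbcb, YXY#) ⊢ (s2, abcbbcb, YYXY#) ⊢ (s1, bcbbcb, YYYXY#) ⊢ (s2, cbbcb, YYYYXY#) ⊢ (s1, bbcb, XYYYYXY#) ⊢ (s1, bcb, YXYYYYXY#) ⊢ (s2, cb, YYXYYYYXY#) ⊢ (s1, b, XYYXYYYYXY#) ⊢ (s1, ε, YXYYXYYYYXY#)
All input consumed and state s1 ∈ F.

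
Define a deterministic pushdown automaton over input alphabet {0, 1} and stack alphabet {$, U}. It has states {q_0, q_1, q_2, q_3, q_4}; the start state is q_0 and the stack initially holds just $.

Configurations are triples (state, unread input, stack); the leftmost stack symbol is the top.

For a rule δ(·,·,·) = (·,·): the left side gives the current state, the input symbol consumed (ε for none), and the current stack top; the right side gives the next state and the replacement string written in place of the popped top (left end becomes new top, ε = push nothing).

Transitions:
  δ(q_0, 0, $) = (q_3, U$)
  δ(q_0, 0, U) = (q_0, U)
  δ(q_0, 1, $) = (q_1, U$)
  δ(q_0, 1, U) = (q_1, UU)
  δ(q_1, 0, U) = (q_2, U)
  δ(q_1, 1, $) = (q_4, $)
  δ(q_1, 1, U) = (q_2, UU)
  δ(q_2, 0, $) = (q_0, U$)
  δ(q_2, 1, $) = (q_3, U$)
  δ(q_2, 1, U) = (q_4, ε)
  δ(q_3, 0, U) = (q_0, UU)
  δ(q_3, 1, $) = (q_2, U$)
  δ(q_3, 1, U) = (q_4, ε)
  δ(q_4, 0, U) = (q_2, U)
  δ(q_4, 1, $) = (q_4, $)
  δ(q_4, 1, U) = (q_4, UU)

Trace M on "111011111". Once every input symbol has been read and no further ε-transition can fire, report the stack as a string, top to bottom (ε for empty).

(q_0, 111011111, $)
  read 1, top $: go to q_1, push U$ → (q_1, 11011111, U$)
  read 1, top U: go to q_2, push UU → (q_2, 1011111, UU$)
  read 1, top U: go to q_4, push ε → (q_4, 011111, U$)
  read 0, top U: go to q_2, push U → (q_2, 11111, U$)
  read 1, top U: go to q_4, push ε → (q_4, 1111, $)
  read 1, top $: go to q_4, push $ → (q_4, 111, $)
  read 1, top $: go to q_4, push $ → (q_4, 11, $)
  read 1, top $: go to q_4, push $ → (q_4, 1, $)
  read 1, top $: go to q_4, push $ → (q_4, ε, $)
All input consumed in state q_4 with stack $.

$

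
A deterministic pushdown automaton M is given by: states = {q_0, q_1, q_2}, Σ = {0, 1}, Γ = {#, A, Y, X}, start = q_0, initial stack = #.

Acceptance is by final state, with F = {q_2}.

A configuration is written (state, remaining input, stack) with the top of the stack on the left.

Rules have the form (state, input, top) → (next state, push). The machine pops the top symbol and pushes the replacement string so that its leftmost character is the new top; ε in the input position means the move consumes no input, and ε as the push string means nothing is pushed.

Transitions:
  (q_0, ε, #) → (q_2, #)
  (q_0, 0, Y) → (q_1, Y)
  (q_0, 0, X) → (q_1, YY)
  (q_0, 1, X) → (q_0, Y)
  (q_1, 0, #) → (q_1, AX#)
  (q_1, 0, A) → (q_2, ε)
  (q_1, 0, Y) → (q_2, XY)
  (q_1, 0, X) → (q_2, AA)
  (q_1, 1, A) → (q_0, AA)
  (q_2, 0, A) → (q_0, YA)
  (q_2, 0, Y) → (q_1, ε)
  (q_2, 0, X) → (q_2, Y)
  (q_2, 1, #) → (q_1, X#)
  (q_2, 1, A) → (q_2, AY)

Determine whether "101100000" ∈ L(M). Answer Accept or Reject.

Reject

(q_0, 101100000, #) ⊢ (q_2, 101100000, #) ⊢ (q_1, 01100000, X#) ⊢ (q_2, 1100000, AA#) ⊢ (q_2, 100000, AYA#) ⊢ (q_2, 00000, AYYA#) ⊢ (q_0, 0000, YAYYA#) ⊢ (q_1, 000, YAYYA#) ⊢ (q_2, 00, XYAYYA#) ⊢ (q_2, 0, YYAYYA#) ⊢ (q_1, ε, YAYYA#)
All input consumed; state q_1 ∉ F and no further ε-move applies.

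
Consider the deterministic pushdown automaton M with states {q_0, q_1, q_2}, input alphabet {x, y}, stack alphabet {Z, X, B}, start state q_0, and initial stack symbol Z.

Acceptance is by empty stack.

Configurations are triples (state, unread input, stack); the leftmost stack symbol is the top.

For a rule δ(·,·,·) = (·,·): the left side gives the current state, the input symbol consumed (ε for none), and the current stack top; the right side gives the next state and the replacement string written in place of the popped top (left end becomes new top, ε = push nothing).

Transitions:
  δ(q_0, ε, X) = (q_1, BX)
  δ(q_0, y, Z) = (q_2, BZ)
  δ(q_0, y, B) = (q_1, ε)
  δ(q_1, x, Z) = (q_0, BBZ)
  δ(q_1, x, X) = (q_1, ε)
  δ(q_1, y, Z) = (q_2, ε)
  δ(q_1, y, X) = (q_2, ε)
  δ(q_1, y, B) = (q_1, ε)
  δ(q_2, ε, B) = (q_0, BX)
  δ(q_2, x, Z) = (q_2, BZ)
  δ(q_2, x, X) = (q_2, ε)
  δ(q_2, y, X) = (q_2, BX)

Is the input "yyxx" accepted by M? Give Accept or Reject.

Reject

(q_0, yyxx, Z)
  read y, top Z: go to q_2, push BZ → (q_2, yxx, BZ)
  ε-move, top B: go to q_0, push BX → (q_0, yxx, BXZ)
  read y, top B: go to q_1, push ε → (q_1, xx, XZ)
  read x, top X: go to q_1, push ε → (q_1, x, Z)
  read x, top Z: go to q_0, push BBZ → (q_0, ε, BBZ)
All input consumed; stack is BBZ, not empty, and no further ε-move applies.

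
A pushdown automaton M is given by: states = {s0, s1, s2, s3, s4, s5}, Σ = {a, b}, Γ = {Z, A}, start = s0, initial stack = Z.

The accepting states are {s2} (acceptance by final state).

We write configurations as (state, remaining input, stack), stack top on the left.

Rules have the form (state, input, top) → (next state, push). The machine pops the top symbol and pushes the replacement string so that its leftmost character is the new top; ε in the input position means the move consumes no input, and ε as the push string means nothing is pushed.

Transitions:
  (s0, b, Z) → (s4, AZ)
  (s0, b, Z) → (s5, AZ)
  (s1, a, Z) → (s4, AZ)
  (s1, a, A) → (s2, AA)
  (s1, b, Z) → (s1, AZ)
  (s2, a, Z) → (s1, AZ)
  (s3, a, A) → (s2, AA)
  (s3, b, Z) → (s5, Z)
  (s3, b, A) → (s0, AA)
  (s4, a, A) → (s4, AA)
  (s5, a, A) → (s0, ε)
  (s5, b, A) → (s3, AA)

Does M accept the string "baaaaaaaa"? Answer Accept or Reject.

No computation consumes all input and reaches a final state.

Reject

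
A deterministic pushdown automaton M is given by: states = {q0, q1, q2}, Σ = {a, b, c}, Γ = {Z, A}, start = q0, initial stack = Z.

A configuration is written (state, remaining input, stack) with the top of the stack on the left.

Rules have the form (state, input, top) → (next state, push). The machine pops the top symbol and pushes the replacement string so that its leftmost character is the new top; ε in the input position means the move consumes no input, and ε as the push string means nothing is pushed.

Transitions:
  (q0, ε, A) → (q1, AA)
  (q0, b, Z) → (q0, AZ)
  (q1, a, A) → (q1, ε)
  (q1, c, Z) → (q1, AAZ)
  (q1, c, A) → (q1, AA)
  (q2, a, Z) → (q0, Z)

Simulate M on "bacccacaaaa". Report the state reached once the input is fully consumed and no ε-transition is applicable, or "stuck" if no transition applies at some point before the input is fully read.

(q0, bacccacaaaa, Z) ⊢ (q0, acccacaaaa, AZ) ⊢ (q1, acccacaaaa, AAZ) ⊢ (q1, cccacaaaa, AZ) ⊢ (q1, ccacaaaa, AAZ) ⊢ (q1, cacaaaa, AAAZ) ⊢ (q1, acaaaa, AAAAZ) ⊢ (q1, caaaa, AAAZ) ⊢ (q1, aaaa, AAAAZ) ⊢ (q1, aaa, AAAZ) ⊢ (q1, aa, AAZ) ⊢ (q1, a, AZ) ⊢ (q1, ε, Z)
All input consumed; M is in state q1.

q1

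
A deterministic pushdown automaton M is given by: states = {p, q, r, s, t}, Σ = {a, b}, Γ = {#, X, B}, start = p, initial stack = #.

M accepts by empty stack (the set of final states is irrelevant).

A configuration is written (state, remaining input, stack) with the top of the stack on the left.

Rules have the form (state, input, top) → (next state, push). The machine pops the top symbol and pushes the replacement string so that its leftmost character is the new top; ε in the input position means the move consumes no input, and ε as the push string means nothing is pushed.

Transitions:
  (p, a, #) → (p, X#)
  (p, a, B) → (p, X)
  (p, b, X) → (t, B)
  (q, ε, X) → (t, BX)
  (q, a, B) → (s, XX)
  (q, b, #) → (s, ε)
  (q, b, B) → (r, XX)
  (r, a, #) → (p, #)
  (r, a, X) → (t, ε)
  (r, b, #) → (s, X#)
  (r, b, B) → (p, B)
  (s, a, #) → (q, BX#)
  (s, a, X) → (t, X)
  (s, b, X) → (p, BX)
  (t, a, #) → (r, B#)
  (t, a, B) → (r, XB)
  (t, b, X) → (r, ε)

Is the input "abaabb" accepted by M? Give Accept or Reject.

Reject

(p, abaabb, #) ⊢ (p, baabb, X#) ⊢ (t, aabb, B#) ⊢ (r, abb, XB#) ⊢ (t, bb, B#)
No transition applies at (t, bb, B#); input not fully consumed.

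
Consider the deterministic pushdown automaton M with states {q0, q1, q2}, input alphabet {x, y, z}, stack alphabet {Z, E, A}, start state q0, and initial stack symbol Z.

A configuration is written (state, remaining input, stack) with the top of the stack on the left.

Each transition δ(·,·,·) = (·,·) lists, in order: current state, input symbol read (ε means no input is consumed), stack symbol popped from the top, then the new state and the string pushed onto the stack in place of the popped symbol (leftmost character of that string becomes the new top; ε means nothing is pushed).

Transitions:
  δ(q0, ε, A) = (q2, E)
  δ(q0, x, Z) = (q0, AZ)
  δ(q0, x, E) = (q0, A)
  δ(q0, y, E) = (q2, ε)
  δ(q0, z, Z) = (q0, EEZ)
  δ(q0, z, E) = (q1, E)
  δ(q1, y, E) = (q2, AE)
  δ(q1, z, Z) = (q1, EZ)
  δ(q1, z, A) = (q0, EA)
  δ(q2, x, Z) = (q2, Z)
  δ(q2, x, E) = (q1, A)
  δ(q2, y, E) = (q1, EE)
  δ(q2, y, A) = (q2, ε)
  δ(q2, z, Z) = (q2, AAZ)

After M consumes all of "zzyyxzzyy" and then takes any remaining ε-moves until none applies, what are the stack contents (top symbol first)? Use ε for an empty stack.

(q0, zzyyxzzyy, Z)
  read z, top Z: go to q0, push EEZ → (q0, zyyxzzyy, EEZ)
  read z, top E: go to q1, push E → (q1, yyxzzyy, EEZ)
  read y, top E: go to q2, push AE → (q2, yxzzyy, AEEZ)
  read y, top A: go to q2, push ε → (q2, xzzyy, EEZ)
  read x, top E: go to q1, push A → (q1, zzyy, AEZ)
  read z, top A: go to q0, push EA → (q0, zyy, EAEZ)
  read z, top E: go to q1, push E → (q1, yy, EAEZ)
  read y, top E: go to q2, push AE → (q2, y, AEAEZ)
  read y, top A: go to q2, push ε → (q2, ε, EAEZ)
All input consumed in state q2 with stack EAEZ.

EAEZ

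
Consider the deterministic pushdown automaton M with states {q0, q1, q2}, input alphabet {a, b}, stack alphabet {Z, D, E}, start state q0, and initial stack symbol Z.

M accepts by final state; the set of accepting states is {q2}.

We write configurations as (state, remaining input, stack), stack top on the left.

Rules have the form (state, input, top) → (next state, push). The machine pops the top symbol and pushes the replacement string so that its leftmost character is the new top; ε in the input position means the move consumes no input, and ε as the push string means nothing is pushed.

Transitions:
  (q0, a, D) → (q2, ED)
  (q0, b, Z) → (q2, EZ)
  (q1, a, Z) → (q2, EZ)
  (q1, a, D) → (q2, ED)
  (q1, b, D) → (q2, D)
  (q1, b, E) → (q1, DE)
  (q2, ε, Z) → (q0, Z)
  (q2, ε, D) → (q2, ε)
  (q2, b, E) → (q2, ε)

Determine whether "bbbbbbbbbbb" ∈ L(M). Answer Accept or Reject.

(q0, bbbbbbbbbbb, Z) ⊢ (q2, bbbbbbbbbb, EZ) ⊢ (q2, bbbbbbbbb, Z) ⊢ (q0, bbbbbbbbb, Z) ⊢ (q2, bbbbbbbb, EZ) ⊢ (q2, bbbbbbb, Z) ⊢ (q0, bbbbbbb, Z) ⊢ (q2, bbbbbb, EZ) ⊢ (q2, bbbbb, Z) ⊢ (q0, bbbbb, Z) ⊢ (q2, bbbb, EZ) ⊢ (q2, bbb, Z) ⊢ (q0, bbb, Z) ⊢ (q2, bb, EZ) ⊢ (q2, b, Z) ⊢ (q0, b, Z) ⊢ (q2, ε, EZ)
All input consumed; state q2 ∈ F.

Accept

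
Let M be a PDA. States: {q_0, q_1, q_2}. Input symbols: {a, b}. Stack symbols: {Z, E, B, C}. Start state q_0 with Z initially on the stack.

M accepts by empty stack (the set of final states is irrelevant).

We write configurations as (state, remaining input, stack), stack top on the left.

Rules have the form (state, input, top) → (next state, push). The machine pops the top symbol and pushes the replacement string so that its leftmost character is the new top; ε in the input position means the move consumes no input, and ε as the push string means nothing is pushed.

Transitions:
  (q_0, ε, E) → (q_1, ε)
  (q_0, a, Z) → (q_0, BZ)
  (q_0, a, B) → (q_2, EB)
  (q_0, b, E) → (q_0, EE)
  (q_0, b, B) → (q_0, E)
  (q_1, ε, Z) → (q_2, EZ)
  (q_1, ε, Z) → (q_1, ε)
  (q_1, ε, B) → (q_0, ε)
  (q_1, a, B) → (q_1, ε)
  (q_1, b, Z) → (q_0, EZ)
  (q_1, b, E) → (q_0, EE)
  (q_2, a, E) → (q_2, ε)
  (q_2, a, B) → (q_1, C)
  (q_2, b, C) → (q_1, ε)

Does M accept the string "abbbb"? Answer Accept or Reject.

Accept

One accepting computation: (q_0, abbbb, Z) ⊢ (q_0, bbbb, BZ) ⊢ (q_0, bbb, EZ) ⊢ (q_1, bbb, Z) ⊢ (q_0, bb, EZ) ⊢ (q_1, bb, Z) ⊢ (q_0, b, EZ) ⊢ (q_1, b, Z) ⊢ (q_0, ε, EZ) ⊢ (q_1, ε, Z) ⊢ (q_1, ε, ε)
All input consumed and the stack is empty.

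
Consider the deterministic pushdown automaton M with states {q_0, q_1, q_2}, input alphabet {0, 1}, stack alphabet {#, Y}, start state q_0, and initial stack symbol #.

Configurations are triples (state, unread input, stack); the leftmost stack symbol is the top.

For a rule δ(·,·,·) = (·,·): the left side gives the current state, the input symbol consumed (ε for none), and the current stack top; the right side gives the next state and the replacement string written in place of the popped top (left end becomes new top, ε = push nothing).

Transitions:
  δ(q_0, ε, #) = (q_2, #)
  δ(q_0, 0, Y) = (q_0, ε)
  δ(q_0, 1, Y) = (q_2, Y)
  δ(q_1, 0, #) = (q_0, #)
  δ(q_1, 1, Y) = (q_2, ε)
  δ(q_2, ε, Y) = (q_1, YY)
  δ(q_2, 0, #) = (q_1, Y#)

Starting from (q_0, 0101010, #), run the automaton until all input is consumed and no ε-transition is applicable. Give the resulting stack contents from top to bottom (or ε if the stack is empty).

(q_0, 0101010, #) ⊢ (q_2, 0101010, #) ⊢ (q_1, 101010, Y#) ⊢ (q_2, 01010, #) ⊢ (q_1, 1010, Y#) ⊢ (q_2, 010, #) ⊢ (q_1, 10, Y#) ⊢ (q_2, 0, #) ⊢ (q_1, ε, Y#)
All input consumed in state q_1 with stack Y#.

Y#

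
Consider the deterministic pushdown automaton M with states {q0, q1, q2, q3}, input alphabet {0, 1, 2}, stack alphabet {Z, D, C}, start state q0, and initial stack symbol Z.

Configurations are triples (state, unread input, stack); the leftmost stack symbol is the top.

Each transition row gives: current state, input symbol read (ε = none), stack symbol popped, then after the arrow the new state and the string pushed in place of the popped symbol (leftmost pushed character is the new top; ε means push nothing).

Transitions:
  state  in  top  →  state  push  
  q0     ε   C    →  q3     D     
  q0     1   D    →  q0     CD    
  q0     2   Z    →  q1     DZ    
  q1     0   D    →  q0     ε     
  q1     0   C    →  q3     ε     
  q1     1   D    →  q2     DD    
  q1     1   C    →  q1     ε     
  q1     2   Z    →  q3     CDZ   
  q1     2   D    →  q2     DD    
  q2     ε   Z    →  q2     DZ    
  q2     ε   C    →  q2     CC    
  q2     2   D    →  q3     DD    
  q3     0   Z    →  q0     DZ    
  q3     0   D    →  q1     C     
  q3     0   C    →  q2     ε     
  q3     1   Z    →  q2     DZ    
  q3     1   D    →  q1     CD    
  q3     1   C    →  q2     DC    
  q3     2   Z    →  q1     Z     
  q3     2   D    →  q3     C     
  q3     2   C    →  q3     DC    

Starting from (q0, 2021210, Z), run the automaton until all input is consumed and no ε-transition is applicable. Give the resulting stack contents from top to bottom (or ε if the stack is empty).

DDDZ

(q0, 2021210, Z) ⊢ (q1, 021210, DZ) ⊢ (q0, 21210, Z) ⊢ (q1, 1210, DZ) ⊢ (q2, 210, DDZ) ⊢ (q3, 10, DDDZ) ⊢ (q1, 0, CDDDZ) ⊢ (q3, ε, DDDZ)
All input consumed in state q3 with stack DDDZ.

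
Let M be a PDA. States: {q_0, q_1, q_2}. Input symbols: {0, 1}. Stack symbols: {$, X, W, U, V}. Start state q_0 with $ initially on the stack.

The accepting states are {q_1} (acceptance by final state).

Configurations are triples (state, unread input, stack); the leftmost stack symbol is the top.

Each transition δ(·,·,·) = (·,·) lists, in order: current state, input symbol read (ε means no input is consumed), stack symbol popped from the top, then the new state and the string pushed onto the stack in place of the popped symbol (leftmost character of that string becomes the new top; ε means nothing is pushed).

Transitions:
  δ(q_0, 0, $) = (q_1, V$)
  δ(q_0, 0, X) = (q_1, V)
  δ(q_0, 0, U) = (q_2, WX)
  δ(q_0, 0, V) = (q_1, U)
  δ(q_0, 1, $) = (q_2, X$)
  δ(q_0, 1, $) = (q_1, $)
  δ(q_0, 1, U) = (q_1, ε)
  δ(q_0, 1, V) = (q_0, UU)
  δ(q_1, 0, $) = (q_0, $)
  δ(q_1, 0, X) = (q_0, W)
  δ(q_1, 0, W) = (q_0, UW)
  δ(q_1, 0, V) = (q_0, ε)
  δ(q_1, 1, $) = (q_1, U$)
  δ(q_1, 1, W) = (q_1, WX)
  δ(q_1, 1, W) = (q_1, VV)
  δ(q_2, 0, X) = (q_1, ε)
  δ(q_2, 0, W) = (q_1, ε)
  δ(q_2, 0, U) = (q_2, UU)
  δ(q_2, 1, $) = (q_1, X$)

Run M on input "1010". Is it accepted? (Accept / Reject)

Accept

One accepting computation: (q_0, 1010, $) ⊢ (q_1, 010, $) ⊢ (q_0, 10, $) ⊢ (q_2, 0, X$) ⊢ (q_1, ε, $)
All input consumed and state q_1 ∈ F.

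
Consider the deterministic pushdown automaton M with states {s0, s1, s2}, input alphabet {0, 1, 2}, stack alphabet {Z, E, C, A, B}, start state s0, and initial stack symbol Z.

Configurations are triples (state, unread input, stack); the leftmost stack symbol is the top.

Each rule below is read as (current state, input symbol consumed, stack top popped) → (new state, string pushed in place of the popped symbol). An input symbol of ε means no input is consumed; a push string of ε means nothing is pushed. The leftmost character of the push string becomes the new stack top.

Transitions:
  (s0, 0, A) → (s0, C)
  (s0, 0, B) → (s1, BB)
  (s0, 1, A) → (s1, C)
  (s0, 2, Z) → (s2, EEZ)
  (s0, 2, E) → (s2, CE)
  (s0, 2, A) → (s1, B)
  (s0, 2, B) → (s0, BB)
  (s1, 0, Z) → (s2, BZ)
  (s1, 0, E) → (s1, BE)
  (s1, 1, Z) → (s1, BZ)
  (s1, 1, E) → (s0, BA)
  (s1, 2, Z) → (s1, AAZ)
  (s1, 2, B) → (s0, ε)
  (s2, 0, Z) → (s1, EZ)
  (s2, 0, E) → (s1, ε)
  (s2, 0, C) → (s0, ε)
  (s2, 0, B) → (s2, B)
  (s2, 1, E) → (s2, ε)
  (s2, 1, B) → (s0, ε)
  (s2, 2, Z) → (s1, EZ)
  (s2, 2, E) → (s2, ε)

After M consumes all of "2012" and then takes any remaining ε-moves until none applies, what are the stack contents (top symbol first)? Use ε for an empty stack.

(s0, 2012, Z)
  read 2, top Z: go to s2, push EEZ → (s2, 012, EEZ)
  read 0, top E: go to s1, push ε → (s1, 12, EZ)
  read 1, top E: go to s0, push BA → (s0, 2, BAZ)
  read 2, top B: go to s0, push BB → (s0, ε, BBAZ)
All input consumed in state s0 with stack BBAZ.

BBAZ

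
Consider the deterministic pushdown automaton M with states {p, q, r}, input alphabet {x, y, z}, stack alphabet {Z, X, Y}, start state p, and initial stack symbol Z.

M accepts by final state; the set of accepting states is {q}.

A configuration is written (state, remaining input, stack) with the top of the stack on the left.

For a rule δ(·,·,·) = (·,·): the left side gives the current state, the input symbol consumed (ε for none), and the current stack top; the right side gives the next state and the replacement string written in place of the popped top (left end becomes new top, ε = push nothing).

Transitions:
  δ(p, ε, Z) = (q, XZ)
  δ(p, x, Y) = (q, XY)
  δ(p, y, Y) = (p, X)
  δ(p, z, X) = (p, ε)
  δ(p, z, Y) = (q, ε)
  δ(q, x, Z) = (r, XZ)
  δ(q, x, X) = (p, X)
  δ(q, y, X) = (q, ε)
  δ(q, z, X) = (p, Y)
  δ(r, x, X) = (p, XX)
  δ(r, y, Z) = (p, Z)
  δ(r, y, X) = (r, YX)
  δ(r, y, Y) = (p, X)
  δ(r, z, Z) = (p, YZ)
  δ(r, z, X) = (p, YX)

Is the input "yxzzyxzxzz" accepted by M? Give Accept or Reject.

(p, yxzzyxzxzz, Z) ⊢ (q, yxzzyxzxzz, XZ) ⊢ (q, xzzyxzxzz, Z) ⊢ (r, zzyxzxzz, XZ) ⊢ (p, zyxzxzz, YXZ) ⊢ (q, yxzxzz, XZ) ⊢ (q, xzxzz, Z) ⊢ (r, zxzz, XZ) ⊢ (p, xzz, YXZ) ⊢ (q, zz, XYXZ) ⊢ (p, z, YYXZ) ⊢ (q, ε, YXZ)
All input consumed; state q ∈ F.

Accept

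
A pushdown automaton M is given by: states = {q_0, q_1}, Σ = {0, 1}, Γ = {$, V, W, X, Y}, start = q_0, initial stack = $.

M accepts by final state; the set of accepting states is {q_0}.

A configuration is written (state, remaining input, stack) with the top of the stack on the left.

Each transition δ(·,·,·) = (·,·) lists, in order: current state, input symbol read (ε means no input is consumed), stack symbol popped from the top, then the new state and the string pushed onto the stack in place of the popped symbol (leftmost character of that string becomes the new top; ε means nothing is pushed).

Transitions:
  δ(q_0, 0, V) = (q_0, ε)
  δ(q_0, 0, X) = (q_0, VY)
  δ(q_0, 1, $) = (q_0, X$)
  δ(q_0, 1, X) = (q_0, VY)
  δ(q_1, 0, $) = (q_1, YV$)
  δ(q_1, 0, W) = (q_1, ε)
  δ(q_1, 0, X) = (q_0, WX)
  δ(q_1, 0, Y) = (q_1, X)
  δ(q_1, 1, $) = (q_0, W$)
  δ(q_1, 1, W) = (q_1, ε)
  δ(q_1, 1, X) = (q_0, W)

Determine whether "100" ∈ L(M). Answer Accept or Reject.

One accepting computation: (q_0, 100, $) ⊢ (q_0, 00, X$) ⊢ (q_0, 0, VY$) ⊢ (q_0, ε, Y$)
All input consumed and state q_0 ∈ F.

Accept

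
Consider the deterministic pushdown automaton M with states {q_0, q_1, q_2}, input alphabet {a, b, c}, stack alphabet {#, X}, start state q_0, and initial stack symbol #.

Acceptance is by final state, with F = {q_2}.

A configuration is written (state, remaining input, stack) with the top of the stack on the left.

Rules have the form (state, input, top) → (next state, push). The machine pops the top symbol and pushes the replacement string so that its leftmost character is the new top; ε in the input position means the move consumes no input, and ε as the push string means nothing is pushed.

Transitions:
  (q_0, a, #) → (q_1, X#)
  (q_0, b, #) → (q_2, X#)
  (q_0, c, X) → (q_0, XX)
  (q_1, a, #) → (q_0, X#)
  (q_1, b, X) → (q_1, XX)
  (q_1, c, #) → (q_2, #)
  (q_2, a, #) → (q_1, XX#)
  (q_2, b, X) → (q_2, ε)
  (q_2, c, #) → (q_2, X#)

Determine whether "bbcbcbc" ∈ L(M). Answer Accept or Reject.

Accept

(q_0, bbcbcbc, #)
  read b, top #: go to q_2, push X# → (q_2, bcbcbc, X#)
  read b, top X: go to q_2, push ε → (q_2, cbcbc, #)
  read c, top #: go to q_2, push X# → (q_2, bcbc, X#)
  read b, top X: go to q_2, push ε → (q_2, cbc, #)
  read c, top #: go to q_2, push X# → (q_2, bc, X#)
  read b, top X: go to q_2, push ε → (q_2, c, #)
  read c, top #: go to q_2, push X# → (q_2, ε, X#)
All input consumed; state q_2 ∈ F.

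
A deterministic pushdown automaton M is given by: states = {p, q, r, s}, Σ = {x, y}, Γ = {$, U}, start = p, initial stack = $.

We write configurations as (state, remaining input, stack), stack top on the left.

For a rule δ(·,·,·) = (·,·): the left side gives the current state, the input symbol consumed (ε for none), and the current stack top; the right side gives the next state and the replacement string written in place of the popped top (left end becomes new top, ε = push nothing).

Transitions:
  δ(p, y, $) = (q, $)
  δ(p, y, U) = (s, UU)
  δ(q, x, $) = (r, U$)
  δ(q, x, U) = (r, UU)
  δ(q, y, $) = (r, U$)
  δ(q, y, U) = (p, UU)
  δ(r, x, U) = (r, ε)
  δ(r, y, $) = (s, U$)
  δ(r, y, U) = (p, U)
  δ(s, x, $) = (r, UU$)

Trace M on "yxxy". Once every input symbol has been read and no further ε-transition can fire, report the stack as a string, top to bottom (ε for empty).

U$

(p, yxxy, $) ⊢ (q, xxy, $) ⊢ (r, xy, U$) ⊢ (r, y, $) ⊢ (s, ε, U$)
All input consumed in state s with stack U$.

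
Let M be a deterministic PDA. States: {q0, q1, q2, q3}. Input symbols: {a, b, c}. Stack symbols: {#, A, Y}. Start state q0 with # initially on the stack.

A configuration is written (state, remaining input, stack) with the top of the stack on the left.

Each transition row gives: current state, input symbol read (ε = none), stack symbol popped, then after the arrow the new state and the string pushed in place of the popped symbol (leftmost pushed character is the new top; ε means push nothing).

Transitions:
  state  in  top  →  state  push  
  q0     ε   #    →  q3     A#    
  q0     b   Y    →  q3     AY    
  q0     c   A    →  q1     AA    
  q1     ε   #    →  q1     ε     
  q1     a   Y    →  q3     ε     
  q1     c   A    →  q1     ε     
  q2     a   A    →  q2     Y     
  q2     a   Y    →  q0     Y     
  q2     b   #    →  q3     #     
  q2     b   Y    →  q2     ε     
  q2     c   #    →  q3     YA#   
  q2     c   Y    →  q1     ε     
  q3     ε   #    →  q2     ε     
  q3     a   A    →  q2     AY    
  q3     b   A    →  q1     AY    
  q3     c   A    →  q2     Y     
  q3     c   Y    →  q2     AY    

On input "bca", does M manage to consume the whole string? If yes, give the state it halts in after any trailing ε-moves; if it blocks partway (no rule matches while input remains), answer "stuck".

q2

(q0, bca, #)
  ε-move, top #: go to q3, push A# → (q3, bca, A#)
  read b, top A: go to q1, push AY → (q1, ca, AY#)
  read c, top A: go to q1, push ε → (q1, a, Y#)
  read a, top Y: go to q3, push ε → (q3, ε, #)
  ε-move, top #: go to q2, push ε → (q2, ε, ε)
All input consumed; M is in state q2.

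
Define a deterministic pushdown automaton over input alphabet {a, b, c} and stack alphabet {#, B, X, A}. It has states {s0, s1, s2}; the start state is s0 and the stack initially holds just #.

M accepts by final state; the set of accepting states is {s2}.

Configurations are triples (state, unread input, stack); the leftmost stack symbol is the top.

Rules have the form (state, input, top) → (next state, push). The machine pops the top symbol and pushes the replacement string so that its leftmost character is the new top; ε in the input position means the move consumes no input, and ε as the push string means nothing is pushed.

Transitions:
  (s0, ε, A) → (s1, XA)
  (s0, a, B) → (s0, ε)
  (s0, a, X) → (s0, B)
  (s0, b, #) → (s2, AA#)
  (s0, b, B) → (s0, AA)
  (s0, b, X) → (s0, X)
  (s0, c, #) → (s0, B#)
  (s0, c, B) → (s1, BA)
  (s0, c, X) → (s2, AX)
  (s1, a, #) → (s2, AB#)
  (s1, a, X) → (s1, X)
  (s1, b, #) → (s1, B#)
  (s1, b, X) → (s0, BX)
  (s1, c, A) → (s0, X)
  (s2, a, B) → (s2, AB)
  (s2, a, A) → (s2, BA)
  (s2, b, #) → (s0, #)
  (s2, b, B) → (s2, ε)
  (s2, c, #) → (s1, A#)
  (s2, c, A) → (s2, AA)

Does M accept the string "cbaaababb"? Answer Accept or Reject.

(s0, cbaaababb, #) ⊢ (s0, baaababb, B#) ⊢ (s0, aaababb, AA#) ⊢ (s1, aaababb, XAA#) ⊢ (s1, aababb, XAA#) ⊢ (s1, ababb, XAA#) ⊢ (s1, babb, XAA#) ⊢ (s0, abb, BXAA#) ⊢ (s0, bb, XAA#) ⊢ (s0, b, XAA#) ⊢ (s0, ε, XAA#)
All input consumed; state s0 ∉ F and no further ε-move applies.

Reject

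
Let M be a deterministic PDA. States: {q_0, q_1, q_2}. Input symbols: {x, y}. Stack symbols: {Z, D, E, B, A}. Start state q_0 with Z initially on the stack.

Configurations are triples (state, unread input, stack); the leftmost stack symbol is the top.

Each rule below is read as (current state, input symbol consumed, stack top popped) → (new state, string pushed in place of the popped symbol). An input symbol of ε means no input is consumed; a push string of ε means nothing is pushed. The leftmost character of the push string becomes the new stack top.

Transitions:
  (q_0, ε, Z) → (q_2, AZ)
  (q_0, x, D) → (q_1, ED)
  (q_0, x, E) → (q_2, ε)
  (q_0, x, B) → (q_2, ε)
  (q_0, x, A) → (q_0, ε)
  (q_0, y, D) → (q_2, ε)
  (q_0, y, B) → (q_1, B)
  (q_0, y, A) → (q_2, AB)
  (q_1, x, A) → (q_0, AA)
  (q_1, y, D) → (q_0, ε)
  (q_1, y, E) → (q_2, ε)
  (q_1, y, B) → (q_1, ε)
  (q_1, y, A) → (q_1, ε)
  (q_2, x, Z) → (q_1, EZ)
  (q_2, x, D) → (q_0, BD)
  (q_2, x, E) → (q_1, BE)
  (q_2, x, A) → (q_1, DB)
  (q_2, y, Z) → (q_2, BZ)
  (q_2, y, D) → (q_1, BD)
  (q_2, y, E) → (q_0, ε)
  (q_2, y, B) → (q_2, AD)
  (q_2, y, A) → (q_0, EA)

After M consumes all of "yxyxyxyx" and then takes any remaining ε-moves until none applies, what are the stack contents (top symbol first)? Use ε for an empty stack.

AZ

(q_0, yxyxyxyx, Z)
  ε-move, top Z: go to q_2, push AZ → (q_2, yxyxyxyx, AZ)
  read y, top A: go to q_0, push EA → (q_0, xyxyxyx, EAZ)
  read x, top E: go to q_2, push ε → (q_2, yxyxyx, AZ)
  read y, top A: go to q_0, push EA → (q_0, xyxyx, EAZ)
  read x, top E: go to q_2, push ε → (q_2, yxyx, AZ)
  read y, top A: go to q_0, push EA → (q_0, xyx, EAZ)
  read x, top E: go to q_2, push ε → (q_2, yx, AZ)
  read y, top A: go to q_0, push EA → (q_0, x, EAZ)
  read x, top E: go to q_2, push ε → (q_2, ε, AZ)
All input consumed in state q_2 with stack AZ.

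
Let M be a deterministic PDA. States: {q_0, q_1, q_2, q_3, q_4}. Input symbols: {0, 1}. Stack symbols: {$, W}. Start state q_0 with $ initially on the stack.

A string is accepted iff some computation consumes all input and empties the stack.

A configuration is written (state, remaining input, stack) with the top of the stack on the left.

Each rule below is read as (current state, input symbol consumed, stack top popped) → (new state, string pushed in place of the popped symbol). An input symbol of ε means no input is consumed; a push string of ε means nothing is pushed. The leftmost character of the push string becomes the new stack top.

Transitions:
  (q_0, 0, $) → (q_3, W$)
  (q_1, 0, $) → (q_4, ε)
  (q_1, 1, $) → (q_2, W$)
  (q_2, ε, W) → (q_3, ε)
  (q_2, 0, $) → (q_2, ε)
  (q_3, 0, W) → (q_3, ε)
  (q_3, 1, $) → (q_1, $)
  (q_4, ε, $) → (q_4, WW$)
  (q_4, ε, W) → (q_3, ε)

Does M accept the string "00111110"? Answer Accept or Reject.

Accept

(q_0, 00111110, $)
  read 0, top $: go to q_3, push W$ → (q_3, 0111110, W$)
  read 0, top W: go to q_3, push ε → (q_3, 111110, $)
  read 1, top $: go to q_1, push $ → (q_1, 11110, $)
  read 1, top $: go to q_2, push W$ → (q_2, 1110, W$)
  ε-move, top W: go to q_3, push ε → (q_3, 1110, $)
  read 1, top $: go to q_1, push $ → (q_1, 110, $)
  read 1, top $: go to q_2, push W$ → (q_2, 10, W$)
  ε-move, top W: go to q_3, push ε → (q_3, 10, $)
  read 1, top $: go to q_1, push $ → (q_1, 0, $)
  read 0, top $: go to q_4, push ε → (q_4, ε, ε)
All input consumed and the stack is empty.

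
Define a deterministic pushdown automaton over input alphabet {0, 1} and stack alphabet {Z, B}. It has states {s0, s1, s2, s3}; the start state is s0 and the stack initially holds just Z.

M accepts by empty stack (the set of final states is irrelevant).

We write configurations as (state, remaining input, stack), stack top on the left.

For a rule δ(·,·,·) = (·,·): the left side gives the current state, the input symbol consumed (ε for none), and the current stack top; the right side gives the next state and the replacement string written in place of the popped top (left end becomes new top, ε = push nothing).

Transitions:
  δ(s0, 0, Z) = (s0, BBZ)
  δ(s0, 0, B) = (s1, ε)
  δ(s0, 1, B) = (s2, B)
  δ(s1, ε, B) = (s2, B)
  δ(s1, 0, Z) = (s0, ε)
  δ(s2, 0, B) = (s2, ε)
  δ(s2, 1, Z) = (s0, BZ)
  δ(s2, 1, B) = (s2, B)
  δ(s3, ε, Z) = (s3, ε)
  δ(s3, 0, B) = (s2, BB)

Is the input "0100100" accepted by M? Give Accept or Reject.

(s0, 0100100, Z)
  read 0, top Z: go to s0, push BBZ → (s0, 100100, BBZ)
  read 1, top B: go to s2, push B → (s2, 00100, BBZ)
  read 0, top B: go to s2, push ε → (s2, 0100, BZ)
  read 0, top B: go to s2, push ε → (s2, 100, Z)
  read 1, top Z: go to s0, push BZ → (s0, 00, BZ)
  read 0, top B: go to s1, push ε → (s1, 0, Z)
  read 0, top Z: go to s0, push ε → (s0, ε, ε)
All input consumed and the stack is empty.

Accept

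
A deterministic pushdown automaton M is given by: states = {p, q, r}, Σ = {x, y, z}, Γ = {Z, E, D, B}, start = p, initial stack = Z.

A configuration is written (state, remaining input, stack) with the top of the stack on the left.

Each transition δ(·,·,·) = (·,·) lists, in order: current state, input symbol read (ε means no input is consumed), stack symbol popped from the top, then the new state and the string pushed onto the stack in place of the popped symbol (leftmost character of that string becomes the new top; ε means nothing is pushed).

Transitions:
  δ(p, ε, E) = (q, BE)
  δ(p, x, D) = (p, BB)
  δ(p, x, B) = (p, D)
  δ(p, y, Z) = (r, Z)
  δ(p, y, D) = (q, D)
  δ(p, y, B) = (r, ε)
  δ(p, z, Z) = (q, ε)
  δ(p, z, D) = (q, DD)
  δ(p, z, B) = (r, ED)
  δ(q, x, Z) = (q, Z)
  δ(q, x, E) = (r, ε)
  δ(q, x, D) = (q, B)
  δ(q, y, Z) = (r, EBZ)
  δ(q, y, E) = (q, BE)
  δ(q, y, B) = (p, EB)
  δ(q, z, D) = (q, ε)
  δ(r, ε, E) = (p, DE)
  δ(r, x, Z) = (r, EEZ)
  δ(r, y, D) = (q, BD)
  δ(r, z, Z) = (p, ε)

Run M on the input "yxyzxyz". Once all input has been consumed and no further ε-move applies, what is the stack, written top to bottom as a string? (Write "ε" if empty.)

(p, yxyzxyz, Z) ⊢ (r, xyzxyz, Z) ⊢ (r, yzxyz, EEZ) ⊢ (p, yzxyz, DEEZ) ⊢ (q, zxyz, DEEZ) ⊢ (q, xyz, EEZ) ⊢ (r, yz, EZ) ⊢ (p, yz, DEZ) ⊢ (q, z, DEZ) ⊢ (q, ε, EZ)
All input consumed in state q with stack EZ.

EZ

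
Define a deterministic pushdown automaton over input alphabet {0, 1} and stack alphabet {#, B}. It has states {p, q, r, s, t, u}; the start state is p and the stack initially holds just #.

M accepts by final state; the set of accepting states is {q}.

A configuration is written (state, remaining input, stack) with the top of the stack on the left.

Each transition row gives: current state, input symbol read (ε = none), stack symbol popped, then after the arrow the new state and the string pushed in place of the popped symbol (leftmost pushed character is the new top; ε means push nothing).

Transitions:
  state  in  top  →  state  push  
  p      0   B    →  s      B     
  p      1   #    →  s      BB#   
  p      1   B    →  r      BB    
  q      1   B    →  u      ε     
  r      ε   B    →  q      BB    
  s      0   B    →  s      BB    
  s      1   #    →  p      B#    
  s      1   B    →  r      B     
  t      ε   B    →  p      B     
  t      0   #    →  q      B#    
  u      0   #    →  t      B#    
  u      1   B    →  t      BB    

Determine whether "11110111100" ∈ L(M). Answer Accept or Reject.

Reject

(p, 11110111100, #) ⊢ (s, 1110111100, BB#) ⊢ (r, 110111100, BB#) ⊢ (q, 110111100, BBB#) ⊢ (u, 10111100, BB#) ⊢ (t, 0111100, BBB#) ⊢ (p, 0111100, BBB#) ⊢ (s, 111100, BBB#) ⊢ (r, 11100, BBB#) ⊢ (q, 11100, BBBB#) ⊢ (u, 1100, BBB#) ⊢ (t, 100, BBBB#) ⊢ (p, 100, BBBB#) ⊢ (r, 00, BBBBB#) ⊢ (q, 00, BBBBBB#)
No transition applies at (q, 00, BBBBBB#); input not fully consumed.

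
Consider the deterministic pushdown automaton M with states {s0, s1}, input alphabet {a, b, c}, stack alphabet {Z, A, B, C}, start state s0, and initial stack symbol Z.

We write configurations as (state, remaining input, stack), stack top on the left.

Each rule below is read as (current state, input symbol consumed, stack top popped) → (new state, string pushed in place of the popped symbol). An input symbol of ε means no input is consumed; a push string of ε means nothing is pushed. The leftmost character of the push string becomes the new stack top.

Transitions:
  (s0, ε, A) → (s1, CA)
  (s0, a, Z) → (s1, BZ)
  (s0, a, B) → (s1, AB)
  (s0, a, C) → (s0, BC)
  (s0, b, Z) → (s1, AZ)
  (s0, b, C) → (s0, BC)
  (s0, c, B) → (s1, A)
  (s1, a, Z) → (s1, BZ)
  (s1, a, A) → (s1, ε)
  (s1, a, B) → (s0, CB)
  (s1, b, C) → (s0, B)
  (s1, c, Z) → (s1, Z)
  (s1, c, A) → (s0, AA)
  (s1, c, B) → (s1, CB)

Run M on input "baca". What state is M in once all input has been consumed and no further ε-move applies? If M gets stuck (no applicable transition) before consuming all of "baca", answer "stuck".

s1

(s0, baca, Z)
  read b, top Z: go to s1, push AZ → (s1, aca, AZ)
  read a, top A: go to s1, push ε → (s1, ca, Z)
  read c, top Z: go to s1, push Z → (s1, a, Z)
  read a, top Z: go to s1, push BZ → (s1, ε, BZ)
All input consumed; M is in state s1.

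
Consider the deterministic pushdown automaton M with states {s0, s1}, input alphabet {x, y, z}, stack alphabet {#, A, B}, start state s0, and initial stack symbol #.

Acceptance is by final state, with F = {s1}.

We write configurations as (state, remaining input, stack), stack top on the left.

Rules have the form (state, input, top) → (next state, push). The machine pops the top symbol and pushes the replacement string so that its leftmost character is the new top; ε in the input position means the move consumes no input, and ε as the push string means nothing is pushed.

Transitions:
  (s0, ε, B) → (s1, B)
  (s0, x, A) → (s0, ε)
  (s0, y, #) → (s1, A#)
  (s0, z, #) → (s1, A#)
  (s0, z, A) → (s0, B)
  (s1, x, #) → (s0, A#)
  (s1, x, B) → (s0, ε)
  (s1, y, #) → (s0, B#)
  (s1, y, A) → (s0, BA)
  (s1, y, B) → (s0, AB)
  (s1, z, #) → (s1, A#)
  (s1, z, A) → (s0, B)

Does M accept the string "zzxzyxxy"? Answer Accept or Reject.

(s0, zzxzyxxy, #)
  read z, top #: go to s1, push A# → (s1, zxzyxxy, A#)
  read z, top A: go to s0, push B → (s0, xzyxxy, B#)
  ε-move, top B: go to s1, push B → (s1, xzyxxy, B#)
  read x, top B: go to s0, push ε → (s0, zyxxy, #)
  read z, top #: go to s1, push A# → (s1, yxxy, A#)
  read y, top A: go to s0, push BA → (s0, xxy, BA#)
  ε-move, top B: go to s1, push B → (s1, xxy, BA#)
  read x, top B: go to s0, push ε → (s0, xy, A#)
  read x, top A: go to s0, push ε → (s0, y, #)
  read y, top #: go to s1, push A# → (s1, ε, A#)
All input consumed; state s1 ∈ F.

Accept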